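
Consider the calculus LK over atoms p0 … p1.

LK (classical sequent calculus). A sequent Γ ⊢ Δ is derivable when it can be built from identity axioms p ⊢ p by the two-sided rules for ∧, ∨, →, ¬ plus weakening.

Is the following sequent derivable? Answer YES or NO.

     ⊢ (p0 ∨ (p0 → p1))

Proof tree:
[∨R]  ⊢ (p0 ∨ (p0 → p1))
  [→R]  ⊢ p0, (p0 → p1)
    [WR] p0 ⊢ p0, p1
      [Ax] p0 ⊢ p0

Result: YES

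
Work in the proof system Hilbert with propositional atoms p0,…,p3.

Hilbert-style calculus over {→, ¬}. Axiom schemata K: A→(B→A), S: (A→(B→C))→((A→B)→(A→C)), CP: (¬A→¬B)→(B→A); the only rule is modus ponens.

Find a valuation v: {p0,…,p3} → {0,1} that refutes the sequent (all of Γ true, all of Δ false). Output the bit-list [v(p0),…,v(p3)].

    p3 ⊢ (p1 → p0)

Search for a countermodel by truth-table:
  v=0000: Γ:[p3=F] Δ:[(p1 → p0)=T] refutes=False
  v=0001: Γ:[p3=T] Δ:[(p1 → p0)=T] refutes=False
  v=0010: Γ:[p3=F] Δ:[(p1 → p0)=T] refutes=False
  v=0011: Γ:[p3=T] Δ:[(p1 → p0)=T] refutes=False
  v=0100: Γ:[p3=F] Δ:[(p1 → p0)=F] refutes=False
  v=0101: Γ:[p3=T] Δ:[(p1 → p0)=F] refutes=True  ← countermodel

Result: [0, 1, 0, 1]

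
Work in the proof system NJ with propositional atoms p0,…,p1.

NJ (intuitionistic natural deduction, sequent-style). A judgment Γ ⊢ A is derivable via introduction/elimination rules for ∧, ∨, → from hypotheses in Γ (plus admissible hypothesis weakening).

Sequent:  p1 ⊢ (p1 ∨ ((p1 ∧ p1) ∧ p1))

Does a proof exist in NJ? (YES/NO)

Derivation (root first):
[∨I₂] p1 ⊢ (p1 ∨ ((p1 ∧ p1) ∧ p1))
  [∧I] p1 ⊢ ((p1 ∧ p1) ∧ p1)
    [∧I] p1 ⊢ (p1 ∧ p1)
      [Ax] p1 ⊢ p1
      [Ax] p1 ⊢ p1
    [Ax] p1 ⊢ p1

Result: YES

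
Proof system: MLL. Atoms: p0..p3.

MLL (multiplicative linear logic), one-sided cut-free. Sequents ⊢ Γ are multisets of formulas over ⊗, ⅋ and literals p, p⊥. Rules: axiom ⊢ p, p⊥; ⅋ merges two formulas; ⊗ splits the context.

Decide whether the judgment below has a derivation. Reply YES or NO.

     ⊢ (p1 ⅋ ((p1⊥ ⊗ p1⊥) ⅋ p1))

Proof tree:
[⅋]  ⊢ (p1 ⅋ ((p1⊥ ⊗ p1⊥) ⅋ p1))
  [⅋]  ⊢ p1, ((p1⊥ ⊗ p1⊥) ⅋ p1)
    [⊗]  ⊢ p1, p1, (p1⊥ ⊗ p1⊥)
      [Ax]  ⊢ p1, p1⊥
      [Ax]  ⊢ p1, p1⊥

Result: YES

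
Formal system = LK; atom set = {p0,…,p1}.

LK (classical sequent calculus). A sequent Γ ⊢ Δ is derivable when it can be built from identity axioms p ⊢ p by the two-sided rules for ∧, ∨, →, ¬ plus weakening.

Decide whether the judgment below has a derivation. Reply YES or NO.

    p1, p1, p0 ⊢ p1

Derivation (root first):
[WL] p1, p1, p0 ⊢ p1
  [WL] p1, p1 ⊢ p1
    [Ax] p1 ⊢ p1

Result: YES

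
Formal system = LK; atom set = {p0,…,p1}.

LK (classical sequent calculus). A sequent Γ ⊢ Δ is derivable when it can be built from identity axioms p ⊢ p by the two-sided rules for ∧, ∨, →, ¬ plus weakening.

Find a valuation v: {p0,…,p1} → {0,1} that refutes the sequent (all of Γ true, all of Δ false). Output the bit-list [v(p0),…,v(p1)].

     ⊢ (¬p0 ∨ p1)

Enumerate valuations to refute Γ ⊢ Δ:
  v=00: Γ:[] Δ:[(¬p0 ∨ p1)=T] refutes=False
  v=01: Γ:[] Δ:[(¬p0 ∨ p1)=T] refutes=False
  v=10: Γ:[] Δ:[(¬p0 ∨ p1)=F] refutes=True  ← countermodel

Result: [1, 0]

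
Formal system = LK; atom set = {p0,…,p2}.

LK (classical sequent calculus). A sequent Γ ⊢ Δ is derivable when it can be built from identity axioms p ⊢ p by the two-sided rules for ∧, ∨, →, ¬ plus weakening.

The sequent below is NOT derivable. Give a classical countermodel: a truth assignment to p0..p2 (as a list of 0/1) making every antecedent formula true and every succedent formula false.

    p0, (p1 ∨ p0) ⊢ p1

Search for a countermodel by truth-table:
  v=000: Γ:[p0=F, (p1 ∨ p0)=F] Δ:[p1=F] refutes=False
  v=001: Γ:[p0=F, (p1 ∨ p0)=F] Δ:[p1=F] refutes=False
  v=010: Γ:[p0=F, (p1 ∨ p0)=T] Δ:[p1=T] refutes=False
  v=011: Γ:[p0=F, (p1 ∨ p0)=T] Δ:[p1=T] refutes=False
  v=100: Γ:[p0=T, (p1 ∨ p0)=T] Δ:[p1=F] refutes=True  ← countermodel

Result: [1, 0, 0]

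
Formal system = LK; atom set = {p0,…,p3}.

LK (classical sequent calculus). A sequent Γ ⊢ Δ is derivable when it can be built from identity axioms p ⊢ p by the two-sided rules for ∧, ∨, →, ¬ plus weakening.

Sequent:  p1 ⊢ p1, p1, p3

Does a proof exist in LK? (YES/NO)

Derivation (root first):
[WR] p1 ⊢ p1, p1, p3
  [WR] p1 ⊢ p1, p1
    [Ax] p1 ⊢ p1

Result: YES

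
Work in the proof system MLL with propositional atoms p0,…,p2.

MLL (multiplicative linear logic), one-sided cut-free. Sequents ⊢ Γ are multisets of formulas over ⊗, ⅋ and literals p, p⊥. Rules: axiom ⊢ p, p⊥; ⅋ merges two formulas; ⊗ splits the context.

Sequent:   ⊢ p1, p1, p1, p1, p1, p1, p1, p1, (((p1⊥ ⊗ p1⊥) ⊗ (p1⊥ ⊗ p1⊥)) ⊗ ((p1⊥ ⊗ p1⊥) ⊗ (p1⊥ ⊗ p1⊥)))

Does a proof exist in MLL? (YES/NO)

Derivation trace:
[⊗]  ⊢ p1, p1, p1, p1, p1, p1, p1, p1, (((p1⊥ ⊗ p1⊥) ⊗ (p1⊥ ⊗ p1⊥)) ⊗ ((p1⊥ ⊗ p1⊥) ⊗ (p1⊥ ⊗ p1⊥)))
  [⊗]  ⊢ p1, p1, p1, p1, ((p1⊥ ⊗ p1⊥) ⊗ (p1⊥ ⊗ p1⊥))
    [⊗]  ⊢ p1, p1, (p1⊥ ⊗ p1⊥)
      [Ax]  ⊢ p1, p1⊥
      [Ax]  ⊢ p1, p1⊥
    [⊗]  ⊢ p1, p1, (p1⊥ ⊗ p1⊥)
      [Ax]  ⊢ p1, p1⊥
      [Ax]  ⊢ p1, p1⊥
  [⊗]  ⊢ p1, p1, p1, p1, ((p1⊥ ⊗ p1⊥) ⊗ (p1⊥ ⊗ p1⊥))
    [⊗]  ⊢ p1, p1, (p1⊥ ⊗ p1⊥)
      [Ax]  ⊢ p1, p1⊥
      [Ax]  ⊢ p1, p1⊥
    [⊗]  ⊢ p1, p1, (p1⊥ ⊗ p1⊥)
      [Ax]  ⊢ p1, p1⊥
      [Ax]  ⊢ p1, p1⊥

Result: YES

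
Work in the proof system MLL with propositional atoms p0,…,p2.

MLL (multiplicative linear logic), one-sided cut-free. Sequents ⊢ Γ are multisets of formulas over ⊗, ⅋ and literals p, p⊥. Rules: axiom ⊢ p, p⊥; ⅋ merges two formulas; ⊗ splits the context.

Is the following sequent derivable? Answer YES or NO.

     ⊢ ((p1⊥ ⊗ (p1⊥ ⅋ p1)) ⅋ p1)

Proof tree:
[⅋]  ⊢ ((p1⊥ ⊗ (p1⊥ ⅋ p1)) ⅋ p1)
  [⊗]  ⊢ p1, (p1⊥ ⊗ (p1⊥ ⅋ p1))
    [Ax]  ⊢ p1, p1⊥
    [⅋]  ⊢ (p1⊥ ⅋ p1)
      [Ax]  ⊢ p1, p1⊥

Result: YES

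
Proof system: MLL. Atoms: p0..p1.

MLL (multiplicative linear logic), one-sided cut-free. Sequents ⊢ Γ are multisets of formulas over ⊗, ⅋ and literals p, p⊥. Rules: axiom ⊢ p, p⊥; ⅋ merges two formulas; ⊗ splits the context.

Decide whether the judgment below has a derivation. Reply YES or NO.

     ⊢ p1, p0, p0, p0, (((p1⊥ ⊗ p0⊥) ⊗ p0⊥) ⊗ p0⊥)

Derivation trace:
[⊗]  ⊢ p1, p0, p0, p0, (((p1⊥ ⊗ p0⊥) ⊗ p0⊥) ⊗ p0⊥)
  [⊗]  ⊢ p1, p0, p0, ((p1⊥ ⊗ p0⊥) ⊗ p0⊥)
    [⊗]  ⊢ p1, p0, (p1⊥ ⊗ p0⊥)
      [Ax]  ⊢ p1, p1⊥
      [Ax]  ⊢ p0, p0⊥
    [Ax]  ⊢ p0, p0⊥
  [Ax]  ⊢ p0, p0⊥

Result: YES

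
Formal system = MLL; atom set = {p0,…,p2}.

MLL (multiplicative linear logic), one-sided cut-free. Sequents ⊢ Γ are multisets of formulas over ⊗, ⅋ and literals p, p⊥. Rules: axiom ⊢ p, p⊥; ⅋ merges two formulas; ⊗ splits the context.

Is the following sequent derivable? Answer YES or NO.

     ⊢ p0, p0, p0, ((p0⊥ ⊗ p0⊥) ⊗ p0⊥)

Derivation (root first):
[⊗]  ⊢ p0, p0, p0, ((p0⊥ ⊗ p0⊥) ⊗ p0⊥)
  [⊗]  ⊢ p0, p0, (p0⊥ ⊗ p0⊥)
    [Ax]  ⊢ p0, p0⊥
    [Ax]  ⊢ p0, p0⊥
  [Ax]  ⊢ p0, p0⊥

Result: YES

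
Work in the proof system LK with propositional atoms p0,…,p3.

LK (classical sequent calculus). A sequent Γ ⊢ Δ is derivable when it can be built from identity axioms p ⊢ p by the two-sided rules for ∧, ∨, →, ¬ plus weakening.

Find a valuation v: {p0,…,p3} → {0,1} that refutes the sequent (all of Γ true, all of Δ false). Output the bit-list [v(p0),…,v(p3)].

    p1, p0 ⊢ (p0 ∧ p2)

Search for a countermodel by truth-table:
  v=0000: Γ:[p1=F, p0=F] Δ:[(p0 ∧ p2)=F] refutes=False
  v=0001: Γ:[p1=F, p0=F] Δ:[(p0 ∧ p2)=F] refutes=False
  v=0010: Γ:[p1=F, p0=F] Δ:[(p0 ∧ p2)=F] refutes=False
  v=0011: Γ:[p1=F, p0=F] Δ:[(p0 ∧ p2)=F] refutes=False
  v=0100: Γ:[p1=T, p0=F] Δ:[(p0 ∧ p2)=F] refutes=False
  v=0101: Γ:[p1=T, p0=F] Δ:[(p0 ∧ p2)=F] refutes=False
  v=0110: Γ:[p1=T, p0=F] Δ:[(p0 ∧ p2)=F] refutes=False
  v=0111: Γ:[p1=T, p0=F] Δ:[(p0 ∧ p2)=F] refutes=False
  v=1000: Γ:[p1=F, p0=T] Δ:[(p0 ∧ p2)=F] refutes=False
  v=1001: Γ:[p1=F, p0=T] Δ:[(p0 ∧ p2)=F] refutes=False
  v=1010: Γ:[p1=F, p0=T] Δ:[(p0 ∧ p2)=T] refutes=False
  v=1011: Γ:[p1=F, p0=T] Δ:[(p0 ∧ p2)=T] refutes=False
  v=1100: Γ:[p1=T, p0=T] Δ:[(p0 ∧ p2)=F] refutes=True  ← countermodel

Result: [1, 1, 0, 0]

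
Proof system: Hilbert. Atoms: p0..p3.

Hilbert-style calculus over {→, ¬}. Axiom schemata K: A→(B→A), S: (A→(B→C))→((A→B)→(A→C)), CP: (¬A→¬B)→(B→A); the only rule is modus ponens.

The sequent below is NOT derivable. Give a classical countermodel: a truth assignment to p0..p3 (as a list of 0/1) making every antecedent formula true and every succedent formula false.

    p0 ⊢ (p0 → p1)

Enumerate valuations to refute Γ ⊢ Δ:
  v=0000: Γ:[p0=F] Δ:[(p0 → p1)=T] refutes=False
  v=0001: Γ:[p0=F] Δ:[(p0 → p1)=T] refutes=False
  v=0010: Γ:[p0=F] Δ:[(p0 → p1)=T] refutes=False
  v=0011: Γ:[p0=F] Δ:[(p0 → p1)=T] refutes=False
  v=0100: Γ:[p0=F] Δ:[(p0 → p1)=T] refutes=False
  v=0101: Γ:[p0=F] Δ:[(p0 → p1)=T] refutes=False
  v=0110: Γ:[p0=F] Δ:[(p0 → p1)=T] refutes=False
  v=0111: Γ:[p0=F] Δ:[(p0 → p1)=T] refutes=False
  v=1000: Γ:[p0=T] Δ:[(p0 → p1)=F] refutes=True  ← countermodel

Result: [1, 0, 0, 0]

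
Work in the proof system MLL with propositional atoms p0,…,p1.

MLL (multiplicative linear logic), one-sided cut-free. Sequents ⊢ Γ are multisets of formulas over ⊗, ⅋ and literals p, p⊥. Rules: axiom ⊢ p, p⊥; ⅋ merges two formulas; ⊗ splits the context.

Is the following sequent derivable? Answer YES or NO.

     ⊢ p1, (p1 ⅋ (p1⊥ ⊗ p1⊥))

Proof tree:
[⅋]  ⊢ p1, (p1 ⅋ (p1⊥ ⊗ p1⊥))
  [⊗]  ⊢ p1, p1, (p1⊥ ⊗ p1⊥)
    [Ax]  ⊢ p1, p1⊥
    [Ax]  ⊢ p1, p1⊥

Result: YES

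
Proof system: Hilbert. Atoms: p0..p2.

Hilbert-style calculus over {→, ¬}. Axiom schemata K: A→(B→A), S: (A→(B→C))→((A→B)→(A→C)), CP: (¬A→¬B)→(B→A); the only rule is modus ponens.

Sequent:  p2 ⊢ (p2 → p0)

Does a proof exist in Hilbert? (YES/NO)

Search for a countermodel by truth-table:
  v=000: Γ:[p2=F] Δ:[(p2 → p0)=T] refutes=False
  v=001: Γ:[p2=T] Δ:[(p2 → p0)=F] refutes=True  ← countermodel

Result: NO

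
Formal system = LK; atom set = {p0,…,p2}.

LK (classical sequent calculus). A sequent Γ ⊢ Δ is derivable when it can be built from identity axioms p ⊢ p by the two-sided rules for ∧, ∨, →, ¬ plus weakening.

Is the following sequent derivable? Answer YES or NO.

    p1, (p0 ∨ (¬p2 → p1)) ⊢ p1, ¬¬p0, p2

Derivation (root first):
[∨L] p1, (p0 ∨ (¬p2 → p1)) ⊢ p1, ¬¬p0, p2
  [¬R] p0 ⊢ ¬¬p0
    [¬L] p0, ¬p0 ⊢ 
      [Ax] p0 ⊢ p0
  [→L] p1, (¬p2 → p1) ⊢ p1, p2
    [¬R]  ⊢ p2, ¬p2
      [Ax] p2 ⊢ p2
    [WL] p1, p1 ⊢ p1
      [Ax] p1 ⊢ p1

Result: YES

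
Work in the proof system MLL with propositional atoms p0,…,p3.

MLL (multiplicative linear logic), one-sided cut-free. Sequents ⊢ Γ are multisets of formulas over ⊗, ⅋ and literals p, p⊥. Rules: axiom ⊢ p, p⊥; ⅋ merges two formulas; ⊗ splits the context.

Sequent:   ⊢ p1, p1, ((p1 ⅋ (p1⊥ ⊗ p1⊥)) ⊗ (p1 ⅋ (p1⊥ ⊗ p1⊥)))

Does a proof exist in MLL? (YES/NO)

Derivation (root first):
[⊗]  ⊢ p1, p1, ((p1 ⅋ (p1⊥ ⊗ p1⊥)) ⊗ (p1 ⅋ (p1⊥ ⊗ p1⊥)))
  [⅋]  ⊢ p1, (p1 ⅋ (p1⊥ ⊗ p1⊥))
    [⊗]  ⊢ p1, p1, (p1⊥ ⊗ p1⊥)
      [Ax]  ⊢ p1, p1⊥
      [Ax]  ⊢ p1, p1⊥
  [⅋]  ⊢ p1, (p1 ⅋ (p1⊥ ⊗ p1⊥))
    [⊗]  ⊢ p1, p1, (p1⊥ ⊗ p1⊥)
      [Ax]  ⊢ p1, p1⊥
      [Ax]  ⊢ p1, p1⊥

Result: YES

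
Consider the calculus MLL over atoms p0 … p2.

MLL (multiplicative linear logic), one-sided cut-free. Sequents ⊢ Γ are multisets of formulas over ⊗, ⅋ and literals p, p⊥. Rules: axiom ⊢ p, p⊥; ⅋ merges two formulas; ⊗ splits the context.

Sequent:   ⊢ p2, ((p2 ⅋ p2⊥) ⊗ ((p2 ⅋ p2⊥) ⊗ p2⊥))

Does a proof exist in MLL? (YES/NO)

Derivation trace:
[⊗]  ⊢ p2, ((p2 ⅋ p2⊥) ⊗ ((p2 ⅋ p2⊥) ⊗ p2⊥))
  [⅋]  ⊢ (p2 ⅋ p2⊥)
    [Ax]  ⊢ p2, p2⊥
  [⊗]  ⊢ p2, ((p2 ⅋ p2⊥) ⊗ p2⊥)
    [⅋]  ⊢ (p2 ⅋ p2⊥)
      [Ax]  ⊢ p2, p2⊥
    [Ax]  ⊢ p2, p2⊥

Result: YES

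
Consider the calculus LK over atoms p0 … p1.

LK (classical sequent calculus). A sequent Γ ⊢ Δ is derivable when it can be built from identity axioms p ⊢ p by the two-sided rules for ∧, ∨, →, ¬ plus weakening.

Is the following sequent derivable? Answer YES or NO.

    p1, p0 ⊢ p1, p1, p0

Derivation (root first):
[WR] p1, p0 ⊢ p1, p1, p0
  [WL] p1, p0 ⊢ p1, p1
    [WR] p1 ⊢ p1, p1
      [Ax] p1 ⊢ p1

Result: YES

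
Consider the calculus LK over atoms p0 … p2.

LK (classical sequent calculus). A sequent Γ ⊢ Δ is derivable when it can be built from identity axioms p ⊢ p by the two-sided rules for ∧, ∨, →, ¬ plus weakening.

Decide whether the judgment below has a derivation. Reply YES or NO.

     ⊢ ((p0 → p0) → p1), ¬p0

Search for a countermodel by truth-table:
  v=000: Γ:[] Δ:[((p0 → p0) → p1)=F, ¬p0=T] refutes=False
  v=001: Γ:[] Δ:[((p0 → p0) → p1)=F, ¬p0=T] refutes=False
  v=010: Γ:[] Δ:[((p0 → p0) → p1)=T, ¬p0=T] refutes=False
  v=011: Γ:[] Δ:[((p0 → p0) → p1)=T, ¬p0=T] refutes=False
  v=100: Γ:[] Δ:[((p0 → p0) → p1)=F, ¬p0=F] refutes=True  ← countermodel

Result: NO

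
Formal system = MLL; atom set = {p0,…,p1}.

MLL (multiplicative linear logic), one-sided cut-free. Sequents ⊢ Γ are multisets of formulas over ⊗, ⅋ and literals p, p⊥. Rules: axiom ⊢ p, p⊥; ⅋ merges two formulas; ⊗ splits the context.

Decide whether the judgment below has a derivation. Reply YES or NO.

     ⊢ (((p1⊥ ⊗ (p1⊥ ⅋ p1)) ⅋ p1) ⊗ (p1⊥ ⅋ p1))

Derivation trace:
[⊗]  ⊢ (((p1⊥ ⊗ (p1⊥ ⅋ p1)) ⅋ p1) ⊗ (p1⊥ ⅋ p1))
  [⅋]  ⊢ ((p1⊥ ⊗ (p1⊥ ⅋ p1)) ⅋ p1)
    [⊗]  ⊢ p1, (p1⊥ ⊗ (p1⊥ ⅋ p1))
      [Ax]  ⊢ p1, p1⊥
      [⅋]  ⊢ (p1⊥ ⅋ p1)
        [Ax]  ⊢ p1, p1⊥
  [⅋]  ⊢ (p1⊥ ⅋ p1)
    [Ax]  ⊢ p1, p1⊥

Result: YES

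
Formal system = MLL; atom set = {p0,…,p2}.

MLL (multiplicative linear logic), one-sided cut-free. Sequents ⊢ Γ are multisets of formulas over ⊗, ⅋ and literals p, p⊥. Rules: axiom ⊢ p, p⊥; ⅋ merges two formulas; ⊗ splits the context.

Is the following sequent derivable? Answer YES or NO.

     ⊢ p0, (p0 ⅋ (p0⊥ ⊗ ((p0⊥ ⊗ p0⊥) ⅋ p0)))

Derivation (root first):
[⅋]  ⊢ p0, (p0 ⅋ (p0⊥ ⊗ ((p0⊥ ⊗ p0⊥) ⅋ p0)))
  [⊗]  ⊢ p0, p0, (p0⊥ ⊗ ((p0⊥ ⊗ p0⊥) ⅋ p0))
    [Ax]  ⊢ p0, p0⊥
    [⅋]  ⊢ p0, ((p0⊥ ⊗ p0⊥) ⅋ p0)
      [⊗]  ⊢ p0, p0, (p0⊥ ⊗ p0⊥)
        [Ax]  ⊢ p0, p0⊥
        [Ax]  ⊢ p0, p0⊥

Result: YES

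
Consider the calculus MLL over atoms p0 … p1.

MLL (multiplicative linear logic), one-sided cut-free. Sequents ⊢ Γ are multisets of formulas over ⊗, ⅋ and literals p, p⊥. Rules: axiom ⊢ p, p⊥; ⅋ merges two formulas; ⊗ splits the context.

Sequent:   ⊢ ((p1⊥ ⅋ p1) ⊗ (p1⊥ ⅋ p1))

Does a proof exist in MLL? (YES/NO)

Proof tree:
[⊗]  ⊢ ((p1⊥ ⅋ p1) ⊗ (p1⊥ ⅋ p1))
  [⅋]  ⊢ (p1⊥ ⅋ p1)
    [Ax]  ⊢ p1, p1⊥
  [⅋]  ⊢ (p1⊥ ⅋ p1)
    [Ax]  ⊢ p1, p1⊥

Result: YES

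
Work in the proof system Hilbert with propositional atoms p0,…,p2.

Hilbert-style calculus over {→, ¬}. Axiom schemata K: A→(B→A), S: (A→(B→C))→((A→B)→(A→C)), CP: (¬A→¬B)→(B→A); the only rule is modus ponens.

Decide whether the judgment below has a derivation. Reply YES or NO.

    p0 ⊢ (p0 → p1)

Truth-table refutation:
  v=000: Γ:[p0=F] Δ:[(p0 → p1)=T] refutes=False
  v=001: Γ:[p0=F] Δ:[(p0 → p1)=T] refutes=False
  v=010: Γ:[p0=F] Δ:[(p0 → p1)=T] refutes=False
  v=011: Γ:[p0=F] Δ:[(p0 → p1)=T] refutes=False
  v=100: Γ:[p0=T] Δ:[(p0 → p1)=F] refutes=True  ← countermodel

Result: NO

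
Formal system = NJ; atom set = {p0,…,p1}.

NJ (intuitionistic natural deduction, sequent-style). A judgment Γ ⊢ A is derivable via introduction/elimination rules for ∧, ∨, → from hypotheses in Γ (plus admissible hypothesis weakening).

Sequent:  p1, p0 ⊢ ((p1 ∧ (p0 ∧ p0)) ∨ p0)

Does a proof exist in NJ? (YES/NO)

Derivation (root first):
[∨I₁] p1, p0 ⊢ ((p1 ∧ (p0 ∧ p0)) ∨ p0)
  [∧I] p1, p0 ⊢ (p1 ∧ (p0 ∧ p0))
    [Ax] p1 ⊢ p1
    [∧I] p0 ⊢ (p0 ∧ p0)
      [Ax] p0 ⊢ p0
      [Ax] p0 ⊢ p0

Result: YES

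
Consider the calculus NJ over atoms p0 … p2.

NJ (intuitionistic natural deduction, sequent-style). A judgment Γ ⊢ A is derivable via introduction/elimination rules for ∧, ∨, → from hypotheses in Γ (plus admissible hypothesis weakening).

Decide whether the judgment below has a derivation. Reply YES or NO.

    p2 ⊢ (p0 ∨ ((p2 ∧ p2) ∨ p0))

Derivation (root first):
[∨I₂] p2 ⊢ (p0 ∨ ((p2 ∧ p2) ∨ p0))
  [∨I₁] p2 ⊢ ((p2 ∧ p2) ∨ p0)
    [∧I] p2 ⊢ (p2 ∧ p2)
      [Ax] p2 ⊢ p2
      [Ax] p2 ⊢ p2

Result: YES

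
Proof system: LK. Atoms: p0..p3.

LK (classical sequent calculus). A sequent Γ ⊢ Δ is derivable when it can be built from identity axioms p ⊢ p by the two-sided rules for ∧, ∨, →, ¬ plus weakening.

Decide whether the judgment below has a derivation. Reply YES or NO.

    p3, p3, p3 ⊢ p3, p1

Proof tree:
[WR] p3, p3, p3 ⊢ p3, p1
  [WL] p3, p3, p3 ⊢ p3
    [WL] p3, p3 ⊢ p3
      [Ax] p3 ⊢ p3

Result: YES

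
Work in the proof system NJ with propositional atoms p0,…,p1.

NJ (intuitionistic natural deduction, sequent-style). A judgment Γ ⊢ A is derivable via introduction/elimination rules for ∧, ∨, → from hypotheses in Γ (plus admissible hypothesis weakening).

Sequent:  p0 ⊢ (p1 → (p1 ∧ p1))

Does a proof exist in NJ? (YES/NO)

Derivation (root first):
[→I] p0 ⊢ (p1 → (p1 ∧ p1))
  [∧I] p1, p0 ⊢ (p1 ∧ p1)
    [Wk] p1, p0 ⊢ p1
      [Ax] p1 ⊢ p1
    [Wk] p1, p0 ⊢ p1
      [Ax] p1 ⊢ p1

Result: YES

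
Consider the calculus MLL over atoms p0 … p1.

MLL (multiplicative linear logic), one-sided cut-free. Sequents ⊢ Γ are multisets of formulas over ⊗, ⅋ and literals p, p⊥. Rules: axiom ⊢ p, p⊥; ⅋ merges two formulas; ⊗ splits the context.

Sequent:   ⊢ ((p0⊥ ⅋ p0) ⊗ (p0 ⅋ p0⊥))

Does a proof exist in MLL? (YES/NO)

Derivation (root first):
[⊗]  ⊢ ((p0⊥ ⅋ p0) ⊗ (p0 ⅋ p0⊥))
  [⅋]  ⊢ (p0⊥ ⅋ p0)
    [Ax]  ⊢ p0, p0⊥
  [⅋]  ⊢ (p0 ⅋ p0⊥)
    [Ax]  ⊢ p0, p0⊥

Result: YES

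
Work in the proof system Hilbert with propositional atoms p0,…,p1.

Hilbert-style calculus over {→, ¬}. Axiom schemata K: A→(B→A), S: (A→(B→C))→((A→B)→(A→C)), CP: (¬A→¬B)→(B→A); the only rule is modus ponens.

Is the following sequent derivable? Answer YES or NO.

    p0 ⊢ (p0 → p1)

Enumerate valuations to refute Γ ⊢ Δ:
  v=00: Γ:[p0=F] Δ:[(p0 → p1)=T] refutes=False
  v=01: Γ:[p0=F] Δ:[(p0 → p1)=T] refutes=False
  v=10: Γ:[p0=T] Δ:[(p0 → p1)=F] refutes=True  ← countermodel

Result: NO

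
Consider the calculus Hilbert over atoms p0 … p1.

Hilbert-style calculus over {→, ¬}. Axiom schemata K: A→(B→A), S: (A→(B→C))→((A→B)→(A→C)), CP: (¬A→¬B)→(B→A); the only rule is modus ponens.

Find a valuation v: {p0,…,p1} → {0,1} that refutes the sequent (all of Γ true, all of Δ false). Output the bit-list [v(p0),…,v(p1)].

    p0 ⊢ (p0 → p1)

Truth-table refutation:
  v=00: Γ:[p0=F] Δ:[(p0 → p1)=T] refutes=False
  v=01: Γ:[p0=F] Δ:[(p0 → p1)=T] refutes=False
  v=10: Γ:[p0=T] Δ:[(p0 → p1)=F] refutes=True  ← countermodel

Result: [1, 0]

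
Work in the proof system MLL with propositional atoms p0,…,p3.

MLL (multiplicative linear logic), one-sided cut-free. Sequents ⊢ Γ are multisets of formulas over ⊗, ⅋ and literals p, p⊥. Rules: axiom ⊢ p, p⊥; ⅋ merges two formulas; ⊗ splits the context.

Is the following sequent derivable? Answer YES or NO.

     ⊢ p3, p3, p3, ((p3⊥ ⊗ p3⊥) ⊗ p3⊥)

Proof tree:
[⊗]  ⊢ p3, p3, p3, ((p3⊥ ⊗ p3⊥) ⊗ p3⊥)
  [⊗]  ⊢ p3, p3, (p3⊥ ⊗ p3⊥)
    [Ax]  ⊢ p3, p3⊥
    [Ax]  ⊢ p3, p3⊥
  [Ax]  ⊢ p3, p3⊥

Result: YES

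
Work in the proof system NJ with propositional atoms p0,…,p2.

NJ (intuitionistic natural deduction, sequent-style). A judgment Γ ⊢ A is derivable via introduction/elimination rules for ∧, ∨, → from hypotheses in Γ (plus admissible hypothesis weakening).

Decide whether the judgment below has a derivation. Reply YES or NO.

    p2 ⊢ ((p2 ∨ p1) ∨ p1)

Derivation (root first):
[∨I₁] p2 ⊢ ((p2 ∨ p1) ∨ p1)
  [∨I₁] p2 ⊢ (p2 ∨ p1)
    [Ax] p2 ⊢ p2

Result: YES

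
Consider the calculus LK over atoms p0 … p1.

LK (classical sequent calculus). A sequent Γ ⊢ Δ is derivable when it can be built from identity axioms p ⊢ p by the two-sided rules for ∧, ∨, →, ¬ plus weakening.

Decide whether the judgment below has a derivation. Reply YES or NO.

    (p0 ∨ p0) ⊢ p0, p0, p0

Proof tree:
[WR] (p0 ∨ p0) ⊢ p0, p0, p0
  [WR] (p0 ∨ p0) ⊢ p0, p0
    [∨L] (p0 ∨ p0) ⊢ p0
      [Ax] p0 ⊢ p0
      [Ax] p0 ⊢ p0

Result: YES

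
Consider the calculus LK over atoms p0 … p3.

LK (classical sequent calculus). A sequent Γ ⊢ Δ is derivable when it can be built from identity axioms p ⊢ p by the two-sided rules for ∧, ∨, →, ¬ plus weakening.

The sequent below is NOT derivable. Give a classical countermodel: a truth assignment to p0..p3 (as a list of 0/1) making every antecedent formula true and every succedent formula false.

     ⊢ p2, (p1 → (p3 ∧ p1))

Truth-table refutation:
  v=0000: Γ:[] Δ:[p2=F, (p1 → (p3 ∧ p1))=T] refutes=False
  v=0001: Γ:[] Δ:[p2=F, (p1 → (p3 ∧ p1))=T] refutes=False
  v=0010: Γ:[] Δ:[p2=T, (p1 → (p3 ∧ p1))=T] refutes=False
  v=0011: Γ:[] Δ:[p2=T, (p1 → (p3 ∧ p1))=T] refutes=False
  v=0100: Γ:[] Δ:[p2=F, (p1 → (p3 ∧ p1))=F] refutes=True  ← countermodel

Result: [0, 1, 0, 0]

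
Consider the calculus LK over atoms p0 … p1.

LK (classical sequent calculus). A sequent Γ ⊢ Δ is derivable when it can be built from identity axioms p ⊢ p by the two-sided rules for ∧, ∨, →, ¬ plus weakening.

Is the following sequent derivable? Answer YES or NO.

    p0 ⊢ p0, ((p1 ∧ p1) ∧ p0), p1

Proof tree:
[WR] p0 ⊢ p0, ((p1 ∧ p1) ∧ p0), p1
  [∧R] p0 ⊢ p0, ((p1 ∧ p1) ∧ p0)
    [∧R] p0 ⊢ p0, (p1 ∧ p1)
      [WR] p0 ⊢ p0, p1
        [Ax] p0 ⊢ p0
      [WR] p0 ⊢ p0, p1
        [Ax] p0 ⊢ p0
    [Ax] p0 ⊢ p0

Result: YES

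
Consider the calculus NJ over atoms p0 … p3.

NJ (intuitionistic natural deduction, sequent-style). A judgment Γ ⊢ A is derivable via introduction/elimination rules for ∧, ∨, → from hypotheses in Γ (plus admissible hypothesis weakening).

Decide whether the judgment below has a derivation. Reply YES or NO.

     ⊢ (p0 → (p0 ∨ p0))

Proof tree:
[→I]  ⊢ (p0 → (p0 ∨ p0))
  [∨I₂] p0 ⊢ (p0 ∨ p0)
    [Ax] p0 ⊢ p0

Result: YES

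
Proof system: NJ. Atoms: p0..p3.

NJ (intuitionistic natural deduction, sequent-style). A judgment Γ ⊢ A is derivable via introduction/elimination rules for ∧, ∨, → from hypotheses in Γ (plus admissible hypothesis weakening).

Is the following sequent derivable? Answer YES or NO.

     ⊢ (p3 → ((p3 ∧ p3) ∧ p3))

Proof tree:
[→I]  ⊢ (p3 → ((p3 ∧ p3) ∧ p3))
  [∧I] p3 ⊢ ((p3 ∧ p3) ∧ p3)
    [∧I] p3 ⊢ (p3 ∧ p3)
      [Wk] p3, p3 ⊢ p3
        [Ax] p3 ⊢ p3
      [Wk] p3, p3 ⊢ p3
        [Ax] p3 ⊢ p3
    [Wk] p3, p3 ⊢ p3
      [Ax] p3 ⊢ p3

Result: YES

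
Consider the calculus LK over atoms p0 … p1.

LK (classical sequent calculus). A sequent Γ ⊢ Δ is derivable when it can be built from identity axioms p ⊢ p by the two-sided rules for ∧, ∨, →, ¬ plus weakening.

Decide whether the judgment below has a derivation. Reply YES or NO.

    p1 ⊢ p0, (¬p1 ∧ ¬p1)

Truth-table refutation:
  v=00: Γ:[p1=F] Δ:[p0=F, (¬p1 ∧ ¬p1)=T] refutes=False
  v=01: Γ:[p1=T] Δ:[p0=F, (¬p1 ∧ ¬p1)=F] refutes=True  ← countermodel

Result: NO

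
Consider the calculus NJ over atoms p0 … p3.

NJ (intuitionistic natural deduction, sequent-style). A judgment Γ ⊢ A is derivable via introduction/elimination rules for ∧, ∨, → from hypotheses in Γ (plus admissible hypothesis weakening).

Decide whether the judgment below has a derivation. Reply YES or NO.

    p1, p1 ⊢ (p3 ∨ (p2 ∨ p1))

Proof tree:
[∨I₂] p1, p1 ⊢ (p3 ∨ (p2 ∨ p1))
  [∨I₂] p1, p1 ⊢ (p2 ∨ p1)
    [Wk] p1, p1 ⊢ p1
      [Ax] p1 ⊢ p1

Result: YES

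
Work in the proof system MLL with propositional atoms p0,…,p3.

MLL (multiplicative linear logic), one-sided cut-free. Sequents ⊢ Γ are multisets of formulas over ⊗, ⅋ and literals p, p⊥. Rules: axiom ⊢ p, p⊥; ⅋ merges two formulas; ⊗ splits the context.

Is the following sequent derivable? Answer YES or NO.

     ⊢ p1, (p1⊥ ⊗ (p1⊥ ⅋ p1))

Derivation (root first):
[⊗]  ⊢ p1, (p1⊥ ⊗ (p1⊥ ⅋ p1))
  [Ax]  ⊢ p1, p1⊥
  [⅋]  ⊢ (p1⊥ ⅋ p1)
    [Ax]  ⊢ p1, p1⊥

Result: YES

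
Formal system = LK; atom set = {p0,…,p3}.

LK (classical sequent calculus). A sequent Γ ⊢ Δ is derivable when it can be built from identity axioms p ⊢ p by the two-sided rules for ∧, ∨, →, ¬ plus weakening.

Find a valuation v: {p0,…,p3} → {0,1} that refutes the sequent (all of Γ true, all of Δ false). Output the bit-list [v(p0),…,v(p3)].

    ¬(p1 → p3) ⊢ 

Search for a countermodel by truth-table:
  v=0000: Γ:[¬(p1 → p3)=F] Δ:[] refutes=False
  v=0001: Γ:[¬(p1 → p3)=F] Δ:[] refutes=False
  v=0010: Γ:[¬(p1 → p3)=F] Δ:[] refutes=False
  v=0011: Γ:[¬(p1 → p3)=F] Δ:[] refutes=False
  v=0100: Γ:[¬(p1 → p3)=T] Δ:[] refutes=True  ← countermodel

Result: [0, 1, 0, 0]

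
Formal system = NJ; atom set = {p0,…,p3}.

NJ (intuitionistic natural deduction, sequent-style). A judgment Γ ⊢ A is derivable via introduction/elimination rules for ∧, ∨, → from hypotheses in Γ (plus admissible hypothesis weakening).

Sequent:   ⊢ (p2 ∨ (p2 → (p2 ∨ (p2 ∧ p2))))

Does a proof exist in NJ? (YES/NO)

Derivation (root first):
[∨I₂]  ⊢ (p2 ∨ (p2 → (p2 ∨ (p2 ∧ p2))))
  [→I]  ⊢ (p2 → (p2 ∨ (p2 ∧ p2)))
    [∨I₂] p2 ⊢ (p2 ∨ (p2 ∧ p2))
      [∧I] p2 ⊢ (p2 ∧ p2)
        [Ax] p2 ⊢ p2
        [Ax] p2 ⊢ p2

Result: YES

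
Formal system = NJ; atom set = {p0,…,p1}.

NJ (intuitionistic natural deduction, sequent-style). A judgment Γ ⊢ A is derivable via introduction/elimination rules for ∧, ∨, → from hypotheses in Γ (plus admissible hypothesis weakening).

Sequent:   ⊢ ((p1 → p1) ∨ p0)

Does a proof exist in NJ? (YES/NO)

Derivation (root first):
[∨I₁]  ⊢ ((p1 → p1) ∨ p0)
  [→I]  ⊢ (p1 → p1)
    [Ax] p1 ⊢ p1

Result: YES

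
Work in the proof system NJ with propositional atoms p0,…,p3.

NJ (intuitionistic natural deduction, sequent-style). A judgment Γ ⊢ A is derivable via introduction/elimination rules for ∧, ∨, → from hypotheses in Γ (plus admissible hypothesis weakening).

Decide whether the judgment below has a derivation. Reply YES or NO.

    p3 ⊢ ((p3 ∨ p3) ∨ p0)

Proof tree:
[∨I₁] p3 ⊢ ((p3 ∨ p3) ∨ p0)
  [∨I₁] p3 ⊢ (p3 ∨ p3)
    [Ax] p3 ⊢ p3

Result: YES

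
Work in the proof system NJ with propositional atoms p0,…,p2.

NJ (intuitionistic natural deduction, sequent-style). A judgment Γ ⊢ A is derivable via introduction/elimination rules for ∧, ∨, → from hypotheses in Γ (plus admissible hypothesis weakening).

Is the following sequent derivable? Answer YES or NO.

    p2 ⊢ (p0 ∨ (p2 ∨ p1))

Derivation (root first):
[∨I₂] p2 ⊢ (p0 ∨ (p2 ∨ p1))
  [∨I₁] p2 ⊢ (p2 ∨ p1)
    [Ax] p2 ⊢ p2

Result: YES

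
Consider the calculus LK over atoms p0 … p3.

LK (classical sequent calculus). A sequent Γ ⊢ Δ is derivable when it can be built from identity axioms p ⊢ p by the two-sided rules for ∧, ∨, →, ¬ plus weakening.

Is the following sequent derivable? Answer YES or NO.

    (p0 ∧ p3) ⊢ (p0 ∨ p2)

Proof tree:
[∨R] (p0 ∧ p3) ⊢ (p0 ∨ p2)
  [∧L] (p0 ∧ p3) ⊢ p0, p2
    [WR] p0, p3 ⊢ p0, p2
      [WL] p0, p3 ⊢ p0
        [Ax] p0 ⊢ p0

Result: YES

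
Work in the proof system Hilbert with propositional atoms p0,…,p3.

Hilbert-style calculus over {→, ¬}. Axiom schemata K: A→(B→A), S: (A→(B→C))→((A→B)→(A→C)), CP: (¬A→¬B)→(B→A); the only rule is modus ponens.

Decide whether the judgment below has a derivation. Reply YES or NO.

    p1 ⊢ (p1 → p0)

Enumerate valuations to refute Γ ⊢ Δ:
  v=0000: Γ:[p1=F] Δ:[(p1 → p0)=T] refutes=False
  v=0001: Γ:[p1=F] Δ:[(p1 → p0)=T] refutes=False
  v=0010: Γ:[p1=F] Δ:[(p1 → p0)=T] refutes=False
  v=0011: Γ:[p1=F] Δ:[(p1 → p0)=T] refutes=False
  v=0100: Γ:[p1=T] Δ:[(p1 → p0)=F] refutes=True  ← countermodel

Result: NO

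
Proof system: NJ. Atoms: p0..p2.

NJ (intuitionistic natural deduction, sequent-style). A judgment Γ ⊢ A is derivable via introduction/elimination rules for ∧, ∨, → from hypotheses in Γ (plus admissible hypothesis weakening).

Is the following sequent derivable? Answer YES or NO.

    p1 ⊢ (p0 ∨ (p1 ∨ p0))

Derivation trace:
[∨I₂] p1 ⊢ (p0 ∨ (p1 ∨ p0))
  [∨I₁] p1 ⊢ (p1 ∨ p0)
    [Ax] p1 ⊢ p1

Result: YES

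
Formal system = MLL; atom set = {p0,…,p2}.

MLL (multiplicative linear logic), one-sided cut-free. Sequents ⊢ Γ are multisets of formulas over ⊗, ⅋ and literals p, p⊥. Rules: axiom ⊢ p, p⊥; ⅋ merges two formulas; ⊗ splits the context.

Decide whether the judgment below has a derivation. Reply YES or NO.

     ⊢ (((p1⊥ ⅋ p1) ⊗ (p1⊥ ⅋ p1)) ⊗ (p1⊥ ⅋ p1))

Proof tree:
[⊗]  ⊢ (((p1⊥ ⅋ p1) ⊗ (p1⊥ ⅋ p1)) ⊗ (p1⊥ ⅋ p1))
  [⊗]  ⊢ ((p1⊥ ⅋ p1) ⊗ (p1⊥ ⅋ p1))
    [⅋]  ⊢ (p1⊥ ⅋ p1)
      [Ax]  ⊢ p1, p1⊥
    [⅋]  ⊢ (p1⊥ ⅋ p1)
      [Ax]  ⊢ p1, p1⊥
  [⅋]  ⊢ (p1⊥ ⅋ p1)
    [Ax]  ⊢ p1, p1⊥

Result: YES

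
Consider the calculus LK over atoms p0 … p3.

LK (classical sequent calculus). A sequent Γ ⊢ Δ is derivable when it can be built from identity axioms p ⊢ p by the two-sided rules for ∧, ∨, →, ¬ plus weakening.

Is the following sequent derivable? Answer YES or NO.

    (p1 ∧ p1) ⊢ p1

Derivation (root first):
[∧L] (p1 ∧ p1) ⊢ p1
  [WL] p1, p1 ⊢ p1
    [Ax] p1 ⊢ p1

Result: YES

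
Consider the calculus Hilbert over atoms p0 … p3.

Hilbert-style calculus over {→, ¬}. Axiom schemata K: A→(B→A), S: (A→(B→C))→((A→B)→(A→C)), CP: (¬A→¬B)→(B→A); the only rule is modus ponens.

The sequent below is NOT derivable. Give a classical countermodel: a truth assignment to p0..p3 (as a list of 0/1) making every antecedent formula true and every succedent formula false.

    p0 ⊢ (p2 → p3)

Enumerate valuations to refute Γ ⊢ Δ:
  v=0000: Γ:[p0=F] Δ:[(p2 → p3)=T] refutes=False
  v=0001: Γ:[p0=F] Δ:[(p2 → p3)=T] refutes=False
  v=0010: Γ:[p0=F] Δ:[(p2 → p3)=F] refutes=False
  v=0011: Γ:[p0=F] Δ:[(p2 → p3)=T] refutes=False
  v=0100: Γ:[p0=F] Δ:[(p2 → p3)=T] refutes=False
  v=0101: Γ:[p0=F] Δ:[(p2 → p3)=T] refutes=False
  v=0110: Γ:[p0=F] Δ:[(p2 → p3)=F] refutes=False
  v=0111: Γ:[p0=F] Δ:[(p2 → p3)=T] refutes=False
  v=1000: Γ:[p0=T] Δ:[(p2 → p3)=T] refutes=False
  v=1001: Γ:[p0=T] Δ:[(p2 → p3)=T] refutes=False
  v=1010: Γ:[p0=T] Δ:[(p2 → p3)=F] refutes=True  ← countermodel

Result: [1, 0, 1, 0]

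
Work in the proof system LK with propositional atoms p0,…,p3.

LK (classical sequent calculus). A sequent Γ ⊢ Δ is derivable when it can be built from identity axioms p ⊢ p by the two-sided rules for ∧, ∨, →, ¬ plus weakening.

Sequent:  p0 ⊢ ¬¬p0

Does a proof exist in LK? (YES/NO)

Proof tree:
[¬R] p0 ⊢ ¬¬p0
  [¬L] p0, ¬p0 ⊢ 
    [Ax] p0 ⊢ p0

Result: YES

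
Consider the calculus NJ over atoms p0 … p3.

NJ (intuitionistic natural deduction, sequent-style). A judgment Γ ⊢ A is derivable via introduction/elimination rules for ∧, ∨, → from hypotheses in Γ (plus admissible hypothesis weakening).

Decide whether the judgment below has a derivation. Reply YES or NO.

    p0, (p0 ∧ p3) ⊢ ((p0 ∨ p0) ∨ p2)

Derivation (root first):
[∨I₁] p0, (p0 ∧ p3) ⊢ ((p0 ∨ p0) ∨ p2)
  [Wk] p0, (p0 ∧ p3) ⊢ (p0 ∨ p0)
    [∨I₂] p0 ⊢ (p0 ∨ p0)
      [Ax] p0 ⊢ p0

Result: YES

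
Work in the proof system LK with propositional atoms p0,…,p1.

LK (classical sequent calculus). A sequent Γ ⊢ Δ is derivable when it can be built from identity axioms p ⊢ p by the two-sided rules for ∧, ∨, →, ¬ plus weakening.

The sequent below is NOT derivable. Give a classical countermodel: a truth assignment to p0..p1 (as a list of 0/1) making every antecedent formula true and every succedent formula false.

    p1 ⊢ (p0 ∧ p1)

Search for a countermodel by truth-table:
  v=00: Γ:[p1=F] Δ:[(p0 ∧ p1)=F] refutes=False
  v=01: Γ:[p1=T] Δ:[(p0 ∧ p1)=F] refutes=True  ← countermodel

Result: [0, 1]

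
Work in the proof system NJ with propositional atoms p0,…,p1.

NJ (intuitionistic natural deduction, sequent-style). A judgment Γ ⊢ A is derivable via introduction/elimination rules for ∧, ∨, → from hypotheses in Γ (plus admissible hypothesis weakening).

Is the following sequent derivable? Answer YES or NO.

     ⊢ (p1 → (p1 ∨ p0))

Derivation trace:
[→I]  ⊢ (p1 → (p1 ∨ p0))
  [∨I₁] p1 ⊢ (p1 ∨ p0)
    [Ax] p1 ⊢ p1

Result: YES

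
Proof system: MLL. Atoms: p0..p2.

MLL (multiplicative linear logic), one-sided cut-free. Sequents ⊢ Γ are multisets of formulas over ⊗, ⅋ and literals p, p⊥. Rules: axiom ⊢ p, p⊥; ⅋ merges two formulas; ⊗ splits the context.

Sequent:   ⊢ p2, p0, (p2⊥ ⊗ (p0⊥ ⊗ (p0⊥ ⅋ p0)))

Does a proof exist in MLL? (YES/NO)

Proof tree:
[⊗]  ⊢ p2, p0, (p2⊥ ⊗ (p0⊥ ⊗ (p0⊥ ⅋ p0)))
  [Ax]  ⊢ p2, p2⊥
  [⊗]  ⊢ p0, (p0⊥ ⊗ (p0⊥ ⅋ p0))
    [Ax]  ⊢ p0, p0⊥
    [⅋]  ⊢ (p0⊥ ⅋ p0)
      [Ax]  ⊢ p0, p0⊥

Result: YES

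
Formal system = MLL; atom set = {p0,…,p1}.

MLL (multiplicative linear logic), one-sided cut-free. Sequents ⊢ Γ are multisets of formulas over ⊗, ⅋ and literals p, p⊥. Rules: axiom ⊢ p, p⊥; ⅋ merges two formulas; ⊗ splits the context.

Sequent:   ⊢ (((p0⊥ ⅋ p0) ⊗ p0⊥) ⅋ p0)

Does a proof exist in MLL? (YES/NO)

Derivation (root first):
[⅋]  ⊢ (((p0⊥ ⅋ p0) ⊗ p0⊥) ⅋ p0)
  [⊗]  ⊢ p0, ((p0⊥ ⅋ p0) ⊗ p0⊥)
    [⅋]  ⊢ (p0⊥ ⅋ p0)
      [Ax]  ⊢ p0, p0⊥
    [Ax]  ⊢ p0, p0⊥

Result: YES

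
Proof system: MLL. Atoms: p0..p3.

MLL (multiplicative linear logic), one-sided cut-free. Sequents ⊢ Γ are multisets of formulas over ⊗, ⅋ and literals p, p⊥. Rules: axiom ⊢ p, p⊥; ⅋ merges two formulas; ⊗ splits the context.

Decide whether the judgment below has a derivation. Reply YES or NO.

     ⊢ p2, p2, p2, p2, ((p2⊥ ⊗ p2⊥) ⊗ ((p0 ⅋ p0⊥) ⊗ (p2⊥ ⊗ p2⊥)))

Derivation trace:
[⊗]  ⊢ p2, p2, p2, p2, ((p2⊥ ⊗ p2⊥) ⊗ ((p0 ⅋ p0⊥) ⊗ (p2⊥ ⊗ p2⊥)))
  [⊗]  ⊢ p2, p2, (p2⊥ ⊗ p2⊥)
    [Ax]  ⊢ p2, p2⊥
    [Ax]  ⊢ p2, p2⊥
  [⊗]  ⊢ p2, p2, ((p0 ⅋ p0⊥) ⊗ (p2⊥ ⊗ p2⊥))
    [⅋]  ⊢ (p0 ⅋ p0⊥)
      [Ax]  ⊢ p0, p0⊥
    [⊗]  ⊢ p2, p2, (p2⊥ ⊗ p2⊥)
      [Ax]  ⊢ p2, p2⊥
      [Ax]  ⊢ p2, p2⊥

Result: YES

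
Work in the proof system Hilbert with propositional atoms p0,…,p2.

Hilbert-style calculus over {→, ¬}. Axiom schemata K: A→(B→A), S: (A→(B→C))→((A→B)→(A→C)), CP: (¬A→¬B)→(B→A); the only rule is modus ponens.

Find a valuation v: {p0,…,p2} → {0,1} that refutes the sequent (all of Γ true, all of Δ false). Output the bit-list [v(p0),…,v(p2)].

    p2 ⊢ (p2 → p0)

Enumerate valuations to refute Γ ⊢ Δ:
  v=000: Γ:[p2=F] Δ:[(p2 → p0)=T] refutes=False
  v=001: Γ:[p2=T] Δ:[(p2 → p0)=F] refutes=True  ← countermodel

Result: [0, 0, 1]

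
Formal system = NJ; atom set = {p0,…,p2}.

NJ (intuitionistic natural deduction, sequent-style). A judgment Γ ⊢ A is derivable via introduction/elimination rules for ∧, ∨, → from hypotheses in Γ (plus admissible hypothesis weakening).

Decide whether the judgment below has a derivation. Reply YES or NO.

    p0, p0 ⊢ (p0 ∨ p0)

Derivation trace:
[Wk] p0, p0 ⊢ (p0 ∨ p0)
  [∨I₂] p0 ⊢ (p0 ∨ p0)
    [Ax] p0 ⊢ p0

Result: YES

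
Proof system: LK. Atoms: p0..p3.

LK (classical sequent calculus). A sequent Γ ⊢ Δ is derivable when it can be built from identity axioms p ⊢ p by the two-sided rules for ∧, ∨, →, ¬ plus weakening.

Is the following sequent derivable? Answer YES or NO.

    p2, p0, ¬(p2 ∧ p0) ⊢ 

Derivation (root first):
[¬L] p2, p0, ¬(p2 ∧ p0) ⊢ 
  [∧R] p2, p0 ⊢ (p2 ∧ p0)
    [Ax] p2 ⊢ p2
    [Ax] p0 ⊢ p0

Result: YES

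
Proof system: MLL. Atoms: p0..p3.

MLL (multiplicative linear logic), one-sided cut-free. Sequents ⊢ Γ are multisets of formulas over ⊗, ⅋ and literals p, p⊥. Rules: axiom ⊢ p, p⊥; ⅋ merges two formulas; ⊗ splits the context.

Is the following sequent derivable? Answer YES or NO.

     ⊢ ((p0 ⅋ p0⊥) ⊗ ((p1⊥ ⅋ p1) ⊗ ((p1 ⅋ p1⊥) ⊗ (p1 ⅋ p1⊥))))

Derivation trace:
[⊗]  ⊢ ((p0 ⅋ p0⊥) ⊗ ((p1⊥ ⅋ p1) ⊗ ((p1 ⅋ p1⊥) ⊗ (p1 ⅋ p1⊥))))
  [⅋]  ⊢ (p0 ⅋ p0⊥)
    [Ax]  ⊢ p0, p0⊥
  [⊗]  ⊢ ((p1⊥ ⅋ p1) ⊗ ((p1 ⅋ p1⊥) ⊗ (p1 ⅋ p1⊥)))
    [⅋]  ⊢ (p1⊥ ⅋ p1)
      [Ax]  ⊢ p1, p1⊥
    [⊗]  ⊢ ((p1 ⅋ p1⊥) ⊗ (p1 ⅋ p1⊥))
      [⅋]  ⊢ (p1 ⅋ p1⊥)
        [Ax]  ⊢ p1, p1⊥
      [⅋]  ⊢ (p1 ⅋ p1⊥)
        [Ax]  ⊢ p1, p1⊥

Result: YES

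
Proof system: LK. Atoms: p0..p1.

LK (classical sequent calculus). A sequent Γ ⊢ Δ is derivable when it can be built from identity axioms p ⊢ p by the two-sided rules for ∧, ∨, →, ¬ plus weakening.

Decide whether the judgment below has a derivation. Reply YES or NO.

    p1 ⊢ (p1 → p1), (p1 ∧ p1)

Proof tree:
[∧R] p1 ⊢ (p1 → p1), (p1 ∧ p1)
  [WR]  ⊢ (p1 → p1), p1
    [→R]  ⊢ (p1 → p1)
      [Ax] p1 ⊢ p1
  [Ax] p1 ⊢ p1

Result: YES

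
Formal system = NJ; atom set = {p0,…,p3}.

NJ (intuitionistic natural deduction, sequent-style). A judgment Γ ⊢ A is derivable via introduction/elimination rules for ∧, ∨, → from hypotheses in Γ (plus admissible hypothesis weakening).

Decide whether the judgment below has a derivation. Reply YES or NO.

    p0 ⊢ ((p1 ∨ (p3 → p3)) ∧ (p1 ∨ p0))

Derivation trace:
[∧I] p0 ⊢ ((p1 ∨ (p3 → p3)) ∧ (p1 ∨ p0))
  [∨I₂]  ⊢ (p1 ∨ (p3 → p3))
    [→I]  ⊢ (p3 → p3)
      [Ax] p3 ⊢ p3
  [∨I₂] p0 ⊢ (p1 ∨ p0)
    [Ax] p0 ⊢ p0

Result: YES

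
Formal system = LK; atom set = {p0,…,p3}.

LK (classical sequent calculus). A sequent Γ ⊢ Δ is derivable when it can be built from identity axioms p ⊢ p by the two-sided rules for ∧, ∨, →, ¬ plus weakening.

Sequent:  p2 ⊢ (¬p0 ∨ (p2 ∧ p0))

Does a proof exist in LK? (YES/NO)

Derivation trace:
[∨R] p2 ⊢ (¬p0 ∨ (p2 ∧ p0))
  [¬R] p2 ⊢ (p2 ∧ p0), ¬p0
    [∧R] p2, p0 ⊢ (p2 ∧ p0)
      [Ax] p2 ⊢ p2
      [Ax] p0 ⊢ p0

Result: YES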